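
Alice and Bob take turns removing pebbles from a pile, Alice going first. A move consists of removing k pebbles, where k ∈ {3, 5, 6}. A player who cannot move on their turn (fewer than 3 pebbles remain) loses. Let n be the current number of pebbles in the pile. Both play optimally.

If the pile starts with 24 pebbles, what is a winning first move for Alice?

Remove 5, leaving 19.

Work bottom-up. With no move the player to move loses. Otherwise the position is W if at least one move leads to an L position for the opponent, and L if every move leads to a W.
n=0: no move → L
n=1: no move → L
n=2: no move → L
n=3: W (go to 0, an L position)
n=4: W (go to 1, an L position)
n=5: W (go to 2, an L position)
n=6: W (go to 1, an L position)
n=7: W (go to 2, an L position)
n=8: W (go to 2, an L position)
n=9: L (options 6(W), 4(W), 3(W) are all W)
n=10: L (options 7(W), 5(W), 4(W) are all W)
n=11: L (options 8(W), 6(W), 5(W) are all W)
n=12: W (go to 9, an L position)
n=13: W (go to 10, an L position)
n=14: W (go to 11, an L position)
n=15: W (go to 10, an L position)
n=16: W (go to 11, an L position)
n=17: W (go to 11, an L position)
n=18: L (options 15(W), 13(W), 12(W) are all W)
n=19: L (options 16(W), 14(W), 13(W) are all W)
n=20: L (options 17(W), 15(W), 14(W) are all W)
n=21: W (go to 18, an L position)
n=22: W (go to 19, an L position)
n=23: W (go to 20, an L position)
n=24: W (go to 19, an L position)
From 24, the L positions reachable in one move are: 19, 18. Any move reaching one of these is winning.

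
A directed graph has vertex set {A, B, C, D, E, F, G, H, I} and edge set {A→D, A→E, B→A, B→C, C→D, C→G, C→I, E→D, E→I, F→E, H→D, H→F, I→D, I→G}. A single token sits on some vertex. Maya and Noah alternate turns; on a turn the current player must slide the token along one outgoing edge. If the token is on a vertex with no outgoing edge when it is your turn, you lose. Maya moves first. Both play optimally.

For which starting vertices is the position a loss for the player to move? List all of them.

Positions with no move are L. A position that does have a move is losing for the player to move precisely when every available move leads to a winning position for the opponent. Fill in the labels:
Every edge goes from a vertex to one that appears earlier in the order D, G, I, C, E, A, F, H, B, so processing vertices in that order labels each vertex after all of its successors.
D: no outgoing edge → L
G: no outgoing edge → L
I: →G(L), so W
C: →G(L), so W
E: →D(L), so W
A: →D(L), so W
F: →E(W) only, which is W, so L
H: →F(L), so W
B: →A(W), C(W) — all W, so L
The losing starting vertices are exactly the entries labelled L in this table (4 of them).

B, D, F, G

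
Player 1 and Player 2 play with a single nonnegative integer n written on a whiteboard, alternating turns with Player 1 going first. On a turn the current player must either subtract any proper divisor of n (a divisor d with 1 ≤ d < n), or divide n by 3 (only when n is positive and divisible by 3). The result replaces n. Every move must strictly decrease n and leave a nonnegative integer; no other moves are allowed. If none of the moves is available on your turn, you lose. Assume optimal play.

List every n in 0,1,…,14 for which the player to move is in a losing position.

0, 1, 4, 7, 9, 11, 13

Classify positions by backward induction: terminal positions (no move available) are L. From any other position, the mover wins iff some move reaches an L.
n=0: no move → L
n=1: no move → L
n=2: reaches L-position 1 → W
n=3: reaches L-position 1 → W
n=4: only reaches 2(W), 3(W), all W → L
n=5: reaches L-position 4 → W
n=6: reaches L-position 4 → W
n=7: only reaches 6(W), which is W → L
n=8: reaches L-position 4 → W
n=9: only reaches 3(W), 6(W), 8(W), all W → L
n=10: reaches L-position 9 → W
n=11: only reaches 10(W), which is W → L
n=12: reaches L-position 4 → W
n=13: only reaches 12(W), which is W → L
n=14: reaches L-position 7 → W
Reading off the rows marked L gives the requested list; there are 7 such values of n.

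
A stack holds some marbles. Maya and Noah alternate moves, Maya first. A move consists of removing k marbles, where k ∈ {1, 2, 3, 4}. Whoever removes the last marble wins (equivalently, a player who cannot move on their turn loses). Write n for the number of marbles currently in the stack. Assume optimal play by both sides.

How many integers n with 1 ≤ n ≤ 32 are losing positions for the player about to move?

Work bottom-up. With no move the player to move loses. Otherwise the position is W if at least one move leads to an L position for the opponent, and L if every move leads to a W.
n=0: no move → L
n=1: can move to 0, which is L ⇒ W
n=2: can move to 0, which is L ⇒ W
n=3: can move to 0, which is L ⇒ W
n=4: can move to 0, which is L ⇒ W
n=5: moves to 4(W), 3(W), 2(W), 1(W); every one is W ⇒ L
n=6: can move to 5, which is L ⇒ W
n=7: can move to 5, which is L ⇒ W
n=8: can move to 5, which is L ⇒ W
n=9: can move to 5, which is L ⇒ W
n=10: moves to 9(W), 8(W), 7(W), 6(W); every one is W ⇒ L
n=11: can move to 10, which is L ⇒ W
n=12: can move to 10, which is L ⇒ W
n=13: can move to 10, which is L ⇒ W
n=14: can move to 10, which is L ⇒ W
n=15: moves to 14(W), 13(W), 12(W), 11(W); every one is W ⇒ L
n=16: can move to 15, which is L ⇒ W
n=17: can move to 15, which is L ⇒ W
n=18: can move to 15, which is L ⇒ W
n=19: can move to 15, which is L ⇒ W
n=20: moves to 19(W), 18(W), 17(W), 16(W); every one is W ⇒ L
n=21: can move to 20, which is L ⇒ W
n=22: can move to 20, which is L ⇒ W
n=23: can move to 20, which is L ⇒ W
n=24: can move to 20, which is L ⇒ W
n=25: moves to 24(W), 23(W), 22(W), 21(W); every one is W ⇒ L
n=26: can move to 25, which is L ⇒ W
n=27: can move to 25, which is L ⇒ W
n=28: can move to 25, which is L ⇒ W
n=29: can move to 25, which is L ⇒ W
n=30: moves to 29(W), 28(W), 27(W), 26(W); every one is W ⇒ L
n=31: can move to 30, which is L ⇒ W
n=32: can move to 30, which is L ⇒ W
L entries with 1 ≤ n ≤ 32 (n=0 is outside the asked range and is not counted): n = 5, 10, 15, 20, 25, 30; that makes 6.

6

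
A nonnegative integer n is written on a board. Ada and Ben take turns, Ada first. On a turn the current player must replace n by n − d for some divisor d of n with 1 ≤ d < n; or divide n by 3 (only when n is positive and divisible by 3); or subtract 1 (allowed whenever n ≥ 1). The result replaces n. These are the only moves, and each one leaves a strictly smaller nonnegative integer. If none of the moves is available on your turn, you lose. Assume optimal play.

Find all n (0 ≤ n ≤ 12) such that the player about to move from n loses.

0, 2, 5, 7, 9, 11

Compute win/loss labels from the base case upward. A position with no move is L. Any other position is W if it can reach an L in one move, else L.
n=0: no move → L
n=1: W (go to 0, an L position)
n=2: L (sole option 1(W) is W)
n=3: W (go to 2, an L position)
n=4: W (go to 2, an L position)
n=5: L (sole option 4(W) is W)
n=6: W (go to 2, an L position)
n=7: L (sole option 6(W) is W)
n=8: W (go to 7, an L position)
n=9: L (options 3(W), 6(W), 8(W) are all W)
n=10: W (go to 5, an L position)
n=11: L (sole option 10(W) is W)
n=12: W (go to 9, an L position)
Reading off the rows marked L gives the requested list; there are 6 such values of n.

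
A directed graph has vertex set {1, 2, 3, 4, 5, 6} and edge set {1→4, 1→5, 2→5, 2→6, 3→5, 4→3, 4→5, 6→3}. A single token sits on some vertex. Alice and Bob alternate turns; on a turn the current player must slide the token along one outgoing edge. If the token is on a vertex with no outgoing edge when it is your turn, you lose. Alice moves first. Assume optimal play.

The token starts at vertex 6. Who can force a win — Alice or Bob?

Positions with no move are L. A position that does have a move is losing for the player to move precisely when every available move leads to a winning position for the opponent. Fill in the labels:
Every edge goes from a vertex to one that appears earlier in the order 5, 3, 6, 4, 2, 1, so processing vertices in that order labels each vertex after all of its successors.
5: no outgoing edge → L
3: can move to 5, which is L ⇒ W
6: the only move is to 3(W), a W ⇒ L
4: can move to 5, which is L ⇒ W
2: can move to 6, which is L ⇒ W
1: can move to 5, which is L ⇒ W
The starting position 6 is L: whatever Alice does, the opponent receives a W position.

Bob wins.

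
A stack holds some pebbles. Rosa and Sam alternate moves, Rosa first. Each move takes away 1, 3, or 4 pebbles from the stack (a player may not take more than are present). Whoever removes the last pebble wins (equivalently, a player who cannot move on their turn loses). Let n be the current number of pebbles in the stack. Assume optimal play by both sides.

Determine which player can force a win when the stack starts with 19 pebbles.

Positions with no move are L. A position that does have a move is losing for the player to move precisely when every available move leads to a winning position for the opponent. Fill in the labels:
n=0: no move → L
n=1: →0(L), so W
n=2: →1(W) only, which is W, so L
n=3: →2(L), so W
n=4: →0(L), so W
n=5: →2(L), so W
n=6: →2(L), so W
n=7: →6(W), 4(W), 3(W) — all W, so L
n=8: →7(L), so W
n=9: →8(W), 6(W), 5(W) — all W, so L
n=10: →9(L), so W
n=11: →7(L), so W
n=12: →9(L), so W
n=13: →9(L), so W
n=14: →13(W), 11(W), 10(W) — all W, so L
n=15: →14(L), so W
n=16: →15(W), 13(W), 12(W) — all W, so L
n=17: →16(L), so W
n=18: →14(L), so W
n=19: →16(L), so W
From 19 Rosa can remove 3, leaving 16, reaching an L position.

Rosa wins.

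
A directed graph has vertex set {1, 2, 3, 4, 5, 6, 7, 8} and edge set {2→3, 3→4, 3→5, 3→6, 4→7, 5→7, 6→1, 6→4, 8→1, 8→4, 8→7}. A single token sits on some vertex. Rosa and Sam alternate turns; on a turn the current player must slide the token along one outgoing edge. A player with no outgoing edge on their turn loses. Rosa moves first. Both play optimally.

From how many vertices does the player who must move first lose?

Compute win/loss labels from the base case upward. A position with no move is L. Any other position is W if it can reach an L in one move, else L.
Every edge goes from a vertex to one that appears earlier in the order 1, 7, 4, 5, 6, 8, 3, 2, so processing vertices in that order labels each vertex after all of its successors.
1: no outgoing edge → L
7: no outgoing edge → L
4: W (go to 7, an L position)
5: W (go to 7, an L position)
6: W (go to 1, an L position)
8: W (go to 7, an L position)
3: L (options 6(W), 5(W), 4(W) are all W)
2: W (go to 3, an L position)
The L vertices are 1, 3, 7; that is 3 in all.

3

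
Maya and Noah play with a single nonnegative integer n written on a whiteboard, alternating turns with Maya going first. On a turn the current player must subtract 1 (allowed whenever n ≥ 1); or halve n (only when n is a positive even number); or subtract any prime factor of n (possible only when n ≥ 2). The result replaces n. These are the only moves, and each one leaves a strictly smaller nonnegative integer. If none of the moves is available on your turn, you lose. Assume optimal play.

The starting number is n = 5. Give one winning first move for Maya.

Positions with no move are L. A position that does have a move is losing for the player to move precisely when every available move leads to a winning position for the opponent. Fill in the labels:
n=0: no move → L
n=1: W (go to 0, an L position)
n=2: W (go to 0, an L position)
n=3: W (go to 0, an L position)
n=4: L (options 2(W), 3(W) are all W)
n=5: W (go to 0, an L position)
From 5, the L positions reachable in one move are: 0, 4. Any move reaching one of these is winning.

Move to 0.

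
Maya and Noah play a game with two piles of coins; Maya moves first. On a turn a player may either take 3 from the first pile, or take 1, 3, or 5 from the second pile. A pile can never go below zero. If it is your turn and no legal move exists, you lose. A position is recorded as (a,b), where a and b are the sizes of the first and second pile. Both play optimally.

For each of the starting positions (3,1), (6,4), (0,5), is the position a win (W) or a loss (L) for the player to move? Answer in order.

Use the standard recursion: the mover loses at a terminal position; elsewhere, the mover wins exactly when some move hands the opponent an L position.
No move ever increases a pile, so every position that can arise here has a ≤ 6 and b ≤ 5; it is enough to label the cells with 0 ≤ a ≤ 6 and 0 ≤ b ≤ 5.
Every move lowers a or b (never raises either), so fill the grid row by row in increasing a, and left to right within a row: each cell's successors are then already labelled.
      b=0  b=1  b=2  b=3  b=4  b=5
a=0:    L    W    L    W    L    W
a=1:    L    W    L    W    L    W
a=2:    L    W    L    W    L    W
a=3:    W    L    W    L    W    L
a=4:    W    L    W    L    W    L
a=5:    W    L    W    L    W    L
a=6:    L    W    L    W    L    W
Cells with no legal move (terminal, hence L): (0,0), (1,0), (2,0).
The remaining L cells, each justified by listing all of its moves:
(0,2): the only move is to (0,1)(W), a W ⇒ L
(0,4): moves to (0,3)(W), (0,1)(W); every one is W ⇒ L
(1,2): the only move is to (1,1)(W), a W ⇒ L
(1,4): moves to (1,3)(W), (1,1)(W); every one is W ⇒ L
(2,2): the only move is to (2,1)(W), a W ⇒ L
(2,4): moves to (2,3)(W), (2,1)(W); every one is W ⇒ L
(3,1): moves to (0,1)(W), (3,0)(W); every one is W ⇒ L
(3,3): moves to (0,3)(W), (3,2)(W), (3,0)(W); every one is W ⇒ L
(3,5): moves to (0,5)(W), (3,4)(W), (3,2)(W), (3,0)(W); every one is W ⇒ L
(4,1): moves to (1,1)(W), (4,0)(W); every one is W ⇒ L
(4,3): moves to (1,3)(W), (4,2)(W), (4,0)(W); every one is W ⇒ L
(4,5): moves to (1,5)(W), (4,4)(W), (4,2)(W), (4,0)(W); every one is W ⇒ L
(5,1): moves to (2,1)(W), (5,0)(W); every one is W ⇒ L
(5,3): moves to (2,3)(W), (5,2)(W), (5,0)(W); every one is W ⇒ L
(5,5): moves to (2,5)(W), (5,4)(W), (5,2)(W), (5,0)(W); every one is W ⇒ L
(6,0): the only move is to (3,0)(W), a W ⇒ L
(6,2): moves to (3,2)(W), (6,1)(W); every one is W ⇒ L
(6,4): moves to (3,4)(W), (6,3)(W), (6,1)(W); every one is W ⇒ L
Every other cell has at least one move into one of the L cells above, so it is W.
(3,1): one of the L cells justified above, so L
(6,4): one of the L cells justified above, so L
(0,5): the move to (0,4) reaches an L cell, so W

(3,1): L, (6,4): L, (0,5): W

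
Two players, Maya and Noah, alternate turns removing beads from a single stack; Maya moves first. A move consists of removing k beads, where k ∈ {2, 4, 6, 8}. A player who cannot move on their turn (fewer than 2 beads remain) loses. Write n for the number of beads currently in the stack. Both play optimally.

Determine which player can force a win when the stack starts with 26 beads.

Classify positions by backward induction: terminal positions (no move available) are L. From any other position, the mover wins iff some move reaches an L.
n=0: no move → L
n=1: no move → L
n=2: reaches L-position 0 → W
n=3: reaches L-position 1 → W
n=4: reaches L-position 0 → W
n=5: reaches L-position 1 → W
n=6: reaches L-position 0 → W
n=7: reaches L-position 1 → W
n=8: reaches L-position 0 → W
n=9: reaches L-position 1 → W
n=10: only reaches 8(W), 6(W), 4(W), 2(W), all W → L
n=11: only reaches 9(W), 7(W), 5(W), 3(W), all W → L
n=12: reaches L-position 10 → W
n=13: reaches L-position 11 → W
n=14: reaches L-position 10 → W
n=15: reaches L-position 11 → W
n=16: reaches L-position 10 → W
n=17: reaches L-position 11 → W
n=18: reaches L-position 10 → W
n=19: reaches L-position 11 → W
n=20: only reaches 18(W), 16(W), 14(W), 12(W), all W → L
n=21: only reaches 19(W), 17(W), 15(W), 13(W), all W → L
n=22: reaches L-position 20 → W
n=23: reaches L-position 21 → W
n=24: reaches L-position 20 → W
n=25: reaches L-position 21 → W
n=26: reaches L-position 20 → W
From 26 Maya can remove 6, leaving 20, reaching an L position.

Maya wins.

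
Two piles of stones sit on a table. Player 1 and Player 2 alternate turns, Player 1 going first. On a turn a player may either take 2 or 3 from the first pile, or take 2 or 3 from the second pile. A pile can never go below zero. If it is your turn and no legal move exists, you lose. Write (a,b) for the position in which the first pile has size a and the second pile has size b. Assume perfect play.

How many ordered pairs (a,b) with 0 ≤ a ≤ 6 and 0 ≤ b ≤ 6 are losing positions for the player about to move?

21

Work bottom-up. With no move the player to move loses. Otherwise the position is W if at least one move leads to an L position for the opponent, and L if every move leads to a W.
Every move lowers a or b (never raises either), so fill the grid row by row in increasing a, and left to right within a row: each cell's successors are then already labelled.
      b=0  b=1  b=2  b=3  b=4  b=5  b=6
a=0:    L    L    W    W    W    L    L
a=1:    L    L    W    W    W    L    L
a=2:    W    W    L    L    W    W    W
a=3:    W    W    L    L    W    W    W
a=4:    W    W    W    W    L    W    W
a=5:    L    L    W    W    W    L    L
a=6:    L    L    W    W    W    L    L
Cells with no legal move (terminal, hence L): (0,0), (0,1), (1,0), (1,1).
The remaining L cells, each justified by listing all of its moves:
(0,5): L (options (0,3)(W), (0,2)(W) are all W)
(0,6): L (options (0,4)(W), (0,3)(W) are all W)
(1,5): L (options (1,3)(W), (1,2)(W) are all W)
(1,6): L (options (1,4)(W), (1,3)(W) are all W)
(2,2): L (options (0,2)(W), (2,0)(W) are all W)
(2,3): L (options (0,3)(W), (2,1)(W), (2,0)(W) are all W)
(3,2): L (options (1,2)(W), (0,2)(W), (3,0)(W) are all W)
(3,3): L (options (1,3)(W), (0,3)(W), (3,1)(W), (3,0)(W) are all W)
(4,4): L (options (2,4)(W), (1,4)(W), (4,2)(W), (4,1)(W) are all W)
(5,0): L (options (3,0)(W), (2,0)(W) are all W)
(5,1): L (options (3,1)(W), (2,1)(W) are all W)
(5,5): L (options (3,5)(W), (2,5)(W), (5,3)(W), (5,2)(W) are all W)
(5,6): L (options (3,6)(W), (2,6)(W), (5,4)(W), (5,3)(W) are all W)
(6,0): L (options (4,0)(W), (3,0)(W) are all W)
(6,1): L (options (4,1)(W), (3,1)(W) are all W)
(6,5): L (options (4,5)(W), (3,5)(W), (6,3)(W), (6,2)(W) are all W)
(6,6): L (options (4,6)(W), (3,6)(W), (6,4)(W), (6,3)(W) are all W)
Every other cell has at least one move into one of the L cells above, so it is W.
L cells per row: a=0: 4, a=1: 4, a=2: 2, a=3: 2, a=4: 1, a=5: 4, a=6: 4; total 21.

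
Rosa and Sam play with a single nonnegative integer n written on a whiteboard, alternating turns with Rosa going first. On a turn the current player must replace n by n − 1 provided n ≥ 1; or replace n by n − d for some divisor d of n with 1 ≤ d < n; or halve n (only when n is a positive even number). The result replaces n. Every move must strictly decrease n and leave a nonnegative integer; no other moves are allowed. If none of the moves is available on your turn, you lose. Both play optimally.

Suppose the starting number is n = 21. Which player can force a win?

Positions with no move are L. A position that does have a move is losing for the player to move precisely when every available move leads to a winning position for the opponent. Fill in the labels:
n=0: no move → L
n=1: can move to 0, which is L ⇒ W
n=2: the only move is to 1(W), a W ⇒ L
n=3: can move to 2, which is L ⇒ W
n=4: can move to 2, which is L ⇒ W
n=5: the only move is to 4(W), a W ⇒ L
n=6: can move to 5, which is L ⇒ W
n=7: the only move is to 6(W), a W ⇒ L
n=8: can move to 7, which is L ⇒ W
n=9: moves to 6(W), 8(W); every one is W ⇒ L
n=10: can move to 5, which is L ⇒ W
n=11: the only move is to 10(W), a W ⇒ L
n=12: can move to 9, which is L ⇒ W
n=13: the only move is to 12(W), a W ⇒ L
n=14: can move to 7, which is L ⇒ W
n=15: moves to 10(W), 12(W), 14(W); every one is W ⇒ L
n=16: can move to 15, which is L ⇒ W
n=17: the only move is to 16(W), a W ⇒ L
n=18: can move to 9, which is L ⇒ W
n=19: the only move is to 18(W), a W ⇒ L
n=20: can move to 15, which is L ⇒ W
n=21: moves to 14(W), 18(W), 20(W); every one is W ⇒ L
The starting position 21 is L: whatever Rosa does, the opponent receives a W position.

Sam wins.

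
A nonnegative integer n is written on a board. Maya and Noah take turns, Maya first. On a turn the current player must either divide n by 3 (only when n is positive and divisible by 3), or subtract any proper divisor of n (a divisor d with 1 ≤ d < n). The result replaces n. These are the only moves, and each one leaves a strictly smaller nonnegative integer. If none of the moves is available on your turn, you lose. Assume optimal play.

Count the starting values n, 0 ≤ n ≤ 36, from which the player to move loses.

15

Build the W/L table. Terminal = L. A non-terminal position is W if it has a move to some L; otherwise it is L.
n=0: no move → L
n=1: no move → L
n=2: reaches L-position 1 → W
n=3: reaches L-position 1 → W
n=4: only reaches 2(W), 3(W), all W → L
n=5: reaches L-position 4 → W
n=6: reaches L-position 4 → W
n=7: only reaches 6(W), which is W → L
n=8: reaches L-position 4 → W
n=9: only reaches 3(W), 6(W), 8(W), all W → L
n=10: reaches L-position 9 → W
n=11: only reaches 10(W), which is W → L
n=12: reaches L-position 4 → W
n=13: only reaches 12(W), which is W → L
n=14: reaches L-position 7 → W
n=15: only reaches 5(W), 10(W), 12(W), 14(W), all W → L
n=16: reaches L-position 15 → W
n=17: only reaches 16(W), which is W → L
n=18: reaches L-position 9 → W
n=19: only reaches 18(W), which is W → L
n=20: reaches L-position 15 → W
n=21: reaches L-position 7 → W
n=22: reaches L-position 11 → W
n=23: only reaches 22(W), which is W → L
n=24: reaches L-position 23 → W
n=25: only reaches 20(W), 24(W), all W → L
n=26: reaches L-position 13 → W
n=27: reaches L-position 9 → W
n=28: only reaches 14(W), 21(W), 24(W), 26(W), 27(W), all W → L
n=29: reaches L-position 28 → W
n=30: reaches L-position 15 → W
n=31: only reaches 30(W), which is W → L
n=32: reaches L-position 28 → W
n=33: reaches L-position 11 → W
n=34: reaches L-position 17 → W
n=35: reaches L-position 28 → W
n=36: only reaches 12(W), 18(W), 24(W), 27(W), 30(W), 32(W), 33(W), 34(W), 35(W), all W → L
L entries with 0 ≤ n ≤ 36: n = 0, 1, 4, 7, 9, 11, 13, 15, 17, 19, 23, 25, 28, 31, 36; that makes 15.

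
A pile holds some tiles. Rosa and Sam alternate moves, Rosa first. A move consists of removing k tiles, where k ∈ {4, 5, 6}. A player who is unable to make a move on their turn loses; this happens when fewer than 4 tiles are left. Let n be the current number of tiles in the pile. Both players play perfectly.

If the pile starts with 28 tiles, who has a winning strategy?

Rosa wins.

Label each position W (a win for the player to move) or L (a loss). A position with no legal move is L; any other position is W exactly when some move reaches an L, and L when every move reaches a W.
n=0: no move → L
n=1: no move → L
n=2: no move → L
n=3: no move → L
n=4: reaches L-position 0 → W
n=5: reaches L-position 1 → W
n=6: reaches L-position 2 → W
n=7: reaches L-position 3 → W
n=8: reaches L-position 3 → W
n=9: reaches L-position 3 → W
n=10: only reaches 6(W), 5(W), 4(W), all W → L
n=11: only reaches 7(W), 6(W), 5(W), all W → L
n=12: only reaches 8(W), 7(W), 6(W), all W → L
n=13: only reaches 9(W), 8(W), 7(W), all W → L
n=14: reaches L-position 10 → W
n=15: reaches L-position 11 → W
n=16: reaches L-position 12 → W
n=17: reaches L-position 13 → W
n=18: reaches L-position 13 → W
n=19: reaches L-position 13 → W
n=20: only reaches 16(W), 15(W), 14(W), all W → L
n=21: only reaches 17(W), 16(W), 15(W), all W → L
n=22: only reaches 18(W), 17(W), 16(W), all W → L
n=23: only reaches 19(W), 18(W), 17(W), all W → L
n=24: reaches L-position 20 → W
n=25: reaches L-position 21 → W
n=26: reaches L-position 22 → W
n=27: reaches L-position 23 → W
n=28: reaches L-position 23 → W
From 28 Rosa can remove 5, leaving 23, reaching an L position.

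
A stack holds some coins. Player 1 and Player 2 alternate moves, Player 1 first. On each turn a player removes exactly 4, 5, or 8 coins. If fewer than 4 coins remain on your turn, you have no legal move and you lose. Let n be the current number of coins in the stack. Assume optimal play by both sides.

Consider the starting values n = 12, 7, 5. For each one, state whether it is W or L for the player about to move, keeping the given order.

12: L, 7: W, 5: W

Build the W/L table. Terminal = L. A non-terminal position is W if it has a move to some L; otherwise it is L.
n=0: no move → L
n=1: no move → L
n=2: no move → L
n=3: no move → L
n=4: reaches L-position 0 → W
n=5: reaches L-position 1 → W
n=6: reaches L-position 2 → W
n=7: reaches L-position 3 → W
n=8: reaches L-position 3 → W
n=9: reaches L-position 1 → W
n=10: reaches L-position 2 → W
n=11: reaches L-position 3 → W
n=12: only reaches 8(W), 7(W), 4(W), all W → L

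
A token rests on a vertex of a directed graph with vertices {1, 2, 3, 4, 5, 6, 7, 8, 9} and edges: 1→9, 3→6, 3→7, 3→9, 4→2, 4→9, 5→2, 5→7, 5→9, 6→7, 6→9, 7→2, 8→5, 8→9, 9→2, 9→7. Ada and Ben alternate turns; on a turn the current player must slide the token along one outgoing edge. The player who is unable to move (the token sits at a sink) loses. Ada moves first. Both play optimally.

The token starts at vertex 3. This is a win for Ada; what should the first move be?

Move to 6.

Positions with no move are L. A position that does have a move is losing for the player to move precisely when every available move leads to a winning position for the opponent. Fill in the labels:
Every edge goes from a vertex to one that appears earlier in the order 2, 7, 9, 5, 1, 6, 3, 8, 4, so processing vertices in that order labels each vertex after all of its successors.
2: no outgoing edge → L
7: reaches L-position 2 → W
9: reaches L-position 2 → W
5: reaches L-position 2 → W
1: only reaches 9(W), which is W → L
6: only reaches 9(W), 7(W), all W → L
3: reaches L-position 6 → W
8: only reaches 5(W), 9(W), all W → L
4: reaches L-position 2 → W
From 3, the L positions reachable in one move are: 6.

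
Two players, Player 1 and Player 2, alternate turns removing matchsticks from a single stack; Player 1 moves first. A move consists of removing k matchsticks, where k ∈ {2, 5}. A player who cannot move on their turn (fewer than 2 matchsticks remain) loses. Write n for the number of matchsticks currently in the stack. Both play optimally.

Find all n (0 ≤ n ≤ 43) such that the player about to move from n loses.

Compute win/loss labels from the base case upward. A position with no move is L. Any other position is W if it can reach an L in one move, else L.
n=0: no move → L
n=1: no move → L
n=2: W (go to 0, an L position)
n=3: W (go to 1, an L position)
n=4: L (sole option 2(W) is W)
n=5: W (go to 0, an L position)
n=6: W (go to 4, an L position)
n=7: L (options 5(W), 2(W) are all W)
n=8: L (options 6(W), 3(W) are all W)
n=9: W (go to 7, an L position)
n=10: W (go to 8, an L position)
n=11: L (options 9(W), 6(W) are all W)
n=12: W (go to 7, an L position)
n=13: W (go to 11, an L position)
n=14: L (options 12(W), 9(W) are all W)
n=15: L (options 13(W), 10(W) are all W)
n=16: W (go to 14, an L position)
n=17: W (go to 15, an L position)
n=18: L (options 16(W), 13(W) are all W)
n=19: W (go to 14, an L position)
n=20: W (go to 18, an L position)
n=21: L (options 19(W), 16(W) are all W)
n=22: L (options 20(W), 17(W) are all W)
n=23: W (go to 21, an L position)
n=24: W (go to 22, an L position)
n=25: L (options 23(W), 20(W) are all W)
n=26: W (go to 21, an L position)
n=27: W (go to 25, an L position)
n=28: L (options 26(W), 23(W) are all W)
n=29: L (options 27(W), 24(W) are all W)
n=30: W (go to 28, an L position)
n=31: W (go to 29, an L position)
n=32: L (options 30(W), 27(W) are all W)
n=33: W (go to 28, an L position)
n=34: W (go to 32, an L position)
n=35: L (options 33(W), 30(W) are all W)
n=36: L (options 34(W), 31(W) are all W)
n=37: W (go to 35, an L position)
n=38: W (go to 36, an L position)
n=39: L (options 37(W), 34(W) are all W)
n=40: W (go to 35, an L position)
n=41: W (go to 39, an L position)
n=42: L (options 40(W), 37(W) are all W)
n=43: L (options 41(W), 38(W) are all W)
The losing starting values of n are exactly the entries labelled L in this table (20 of them).

0, 1, 4, 7, 8, 11, 14, 15, 18, 21, 22, 25, 28, 29, 32, 35, 36, 39, 42, 43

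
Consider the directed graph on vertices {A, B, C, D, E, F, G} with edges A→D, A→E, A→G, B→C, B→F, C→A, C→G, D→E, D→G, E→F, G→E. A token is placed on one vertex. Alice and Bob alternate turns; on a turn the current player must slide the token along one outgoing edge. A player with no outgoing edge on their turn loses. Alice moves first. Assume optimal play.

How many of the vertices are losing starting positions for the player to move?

2

Positions with no move are L. A position that does have a move is losing for the player to move precisely when every available move leads to a winning position for the opponent. Fill in the labels:
Every edge goes from a vertex to one that appears earlier in the order F, E, G, D, A, C, B, so processing vertices in that order labels each vertex after all of its successors.
F: no outgoing edge → L
E: W (go to F, an L position)
G: L (sole option E(W) is W)
D: W (go to G, an L position)
A: W (go to G, an L position)
C: W (go to G, an L position)
B: W (go to F, an L position)
The L vertices are F, G; that is 2 in all.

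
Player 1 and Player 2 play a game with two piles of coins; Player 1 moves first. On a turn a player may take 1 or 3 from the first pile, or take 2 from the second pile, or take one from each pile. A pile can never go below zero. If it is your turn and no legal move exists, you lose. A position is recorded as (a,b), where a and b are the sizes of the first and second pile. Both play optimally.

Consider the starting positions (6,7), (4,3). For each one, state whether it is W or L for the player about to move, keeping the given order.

Use the standard recursion: the mover loses at a terminal position; elsewhere, the mover wins exactly when some move hands the opponent an L position.
No move ever increases a pile, so every position that can arise here has a ≤ 6 and b ≤ 7; it is enough to label the cells with 0 ≤ a ≤ 6 and 0 ≤ b ≤ 7.
Every move lowers a or b (never raises either), so fill the grid row by row in increasing a, and left to right within a row: each cell's successors are then already labelled.
      b=0  b=1  b=2  b=3  b=4  b=5  b=6  b=7
a=0:    L    L    W    W    L    L    W    W
a=1:    W    W    W    L    W    W    W    L
a=2:    L    L    W    W    W    L    L    W
a=3:    W    W    W    L    W    W    W    W
a=4:    L    L    W    W    W    L    L    W
a=5:    W    W    W    L    L    W    W    W
a=6:    L    L    W    W    W    W    L    L
Cells with no legal move (terminal, hence L): (0,0), (0,1).
The remaining L cells, each justified by listing all of its moves:
(0,4): L (sole option (0,2)(W) is W)
(0,5): L (sole option (0,3)(W) is W)
(1,3): L (options (0,3)(W), (1,1)(W), (0,2)(W) are all W)
(1,7): L (options (0,7)(W), (1,5)(W), (0,6)(W) are all W)
(2,0): L (sole option (1,0)(W) is W)
(2,1): L (options (1,1)(W), (1,0)(W) are all W)
(2,5): L (options (1,5)(W), (2,3)(W), (1,4)(W) are all W)
(2,6): L (options (1,6)(W), (2,4)(W), (1,5)(W) are all W)
(3,3): L (options (2,3)(W), (0,3)(W), (3,1)(W), (2,2)(W) are all W)
(4,0): L (options (3,0)(W), (1,0)(W) are all W)
(4,1): L (options (3,1)(W), (1,1)(W), (3,0)(W) are all W)
(4,5): L (options (3,5)(W), (1,5)(W), (4,3)(W), (3,4)(W) are all W)
(4,6): L (options (3,6)(W), (1,6)(W), (4,4)(W), (3,5)(W) are all W)
(5,3): L (options (4,3)(W), (2,3)(W), (5,1)(W), (4,2)(W) are all W)
(5,4): L (options (4,4)(W), (2,4)(W), (5,2)(W), (4,3)(W) are all W)
(6,0): L (options (5,0)(W), (3,0)(W) are all W)
(6,1): L (options (5,1)(W), (3,1)(W), (5,0)(W) are all W)
(6,6): L (options (5,6)(W), (3,6)(W), (6,4)(W), (5,5)(W) are all W)
(6,7): L (options (5,7)(W), (3,7)(W), (6,5)(W), (5,6)(W) are all W)
Every other cell has at least one move into one of the L cells above, so it is W.
(6,7): one of the L cells justified above, so L
(4,3): the move to (3,3) reaches an L cell, so W

(6,7): L, (4,3): W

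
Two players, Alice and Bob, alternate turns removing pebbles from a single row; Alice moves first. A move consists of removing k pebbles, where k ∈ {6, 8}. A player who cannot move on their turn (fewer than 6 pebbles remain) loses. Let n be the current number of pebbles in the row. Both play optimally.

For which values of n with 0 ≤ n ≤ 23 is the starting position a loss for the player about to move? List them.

Classify positions by backward induction: terminal positions (no move available) are L. From any other position, the mover wins iff some move reaches an L.
n=0: no move → L
n=1: no move → L
n=2: no move → L
n=3: no move → L
n=4: no move → L
n=5: no move → L
n=6: W (go to 0, an L position)
n=7: W (go to 1, an L position)
n=8: W (go to 2, an L position)
n=9: W (go to 3, an L position)
n=10: W (go to 4, an L position)
n=11: W (go to 5, an L position)
n=12: W (go to 4, an L position)
n=13: W (go to 5, an L position)
n=14: L (options 8(W), 6(W) are all W)
n=15: L (options 9(W), 7(W) are all W)
n=16: L (options 10(W), 8(W) are all W)
n=17: L (options 11(W), 9(W) are all W)
n=18: L (options 12(W), 10(W) are all W)
n=19: L (options 13(W), 11(W) are all W)
n=20: W (go to 14, an L position)
n=21: W (go to 15, an L position)
n=22: W (go to 16, an L position)
n=23: W (go to 17, an L position)
Reading off the rows marked L gives the requested list; there are 12 such values of n.

0, 1, 2, 3, 4, 5, 14, 15, 16, 17, 18, 19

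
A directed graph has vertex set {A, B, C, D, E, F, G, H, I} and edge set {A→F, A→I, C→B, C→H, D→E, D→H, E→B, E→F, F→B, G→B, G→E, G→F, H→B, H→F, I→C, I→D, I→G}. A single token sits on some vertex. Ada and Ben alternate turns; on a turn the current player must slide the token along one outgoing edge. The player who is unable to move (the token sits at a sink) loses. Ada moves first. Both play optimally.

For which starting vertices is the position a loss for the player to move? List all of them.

A, B, D

Use the standard recursion: the mover loses at a terminal position; elsewhere, the mover wins exactly when some move hands the opponent an L position.
Every edge goes from a vertex to one that appears earlier in the order B, F, E, H, D, G, C, I, A, so processing vertices in that order labels each vertex after all of its successors.
B: no outgoing edge → L
F: can move to B, which is L ⇒ W
E: can move to B, which is L ⇒ W
H: can move to B, which is L ⇒ W
D: moves to H(W), E(W); every one is W ⇒ L
G: can move to B, which is L ⇒ W
C: can move to B, which is L ⇒ W
I: can move to D, which is L ⇒ W
A: moves to I(W), F(W); every one is W ⇒ L
Reading off the rows marked L gives the requested list; there are 3 such vertices.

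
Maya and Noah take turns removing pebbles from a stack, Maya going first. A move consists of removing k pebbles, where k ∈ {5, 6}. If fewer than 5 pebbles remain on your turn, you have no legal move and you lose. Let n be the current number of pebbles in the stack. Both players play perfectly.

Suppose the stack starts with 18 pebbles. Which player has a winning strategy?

Maya wins.

Work bottom-up. With no move the player to move loses. Otherwise the position is W if at least one move leads to an L position for the opponent, and L if every move leads to a W.
n=0: no move → L
n=1: no move → L
n=2: no move → L
n=3: no move → L
n=4: no move → L
n=5: reaches L-position 0 → W
n=6: reaches L-position 1 → W
n=7: reaches L-position 2 → W
n=8: reaches L-position 3 → W
n=9: reaches L-position 4 → W
n=10: reaches L-position 4 → W
n=11: only reaches 6(W), 5(W), all W → L
n=12: only reaches 7(W), 6(W), all W → L
n=13: only reaches 8(W), 7(W), all W → L
n=14: only reaches 9(W), 8(W), all W → L
n=15: only reaches 10(W), 9(W), all W → L
n=16: reaches L-position 11 → W
n=17: reaches L-position 12 → W
n=18: reaches L-position 13 → W
The starting position 18 is W: Maya should remove 5, leaving 13, handing over an L position.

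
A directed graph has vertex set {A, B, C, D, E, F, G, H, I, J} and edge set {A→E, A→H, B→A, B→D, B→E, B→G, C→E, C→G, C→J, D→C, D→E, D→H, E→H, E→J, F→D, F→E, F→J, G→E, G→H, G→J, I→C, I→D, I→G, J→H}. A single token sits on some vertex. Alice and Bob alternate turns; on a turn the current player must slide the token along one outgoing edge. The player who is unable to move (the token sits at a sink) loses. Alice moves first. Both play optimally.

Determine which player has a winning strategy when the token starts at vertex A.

Use the standard recursion: the mover loses at a terminal position; elsewhere, the mover wins exactly when some move hands the opponent an L position.
Every edge goes from a vertex to one that appears earlier in the order H, J, E, G, C, D, F, I, A, B, so processing vertices in that order labels each vertex after all of its successors.
H: no outgoing edge → L
J: W (go to H, an L position)
E: W (go to H, an L position)
G: W (go to H, an L position)
C: L (options G(W), E(W), J(W) are all W)
D: W (go to C, an L position)
F: L (options D(W), E(W), J(W) are all W)
I: W (go to C, an L position)
A: W (go to H, an L position)
B: L (options A(W), D(W), G(W), E(W) are all W)
From A Alice can move to H, reaching an L position.

Alice wins.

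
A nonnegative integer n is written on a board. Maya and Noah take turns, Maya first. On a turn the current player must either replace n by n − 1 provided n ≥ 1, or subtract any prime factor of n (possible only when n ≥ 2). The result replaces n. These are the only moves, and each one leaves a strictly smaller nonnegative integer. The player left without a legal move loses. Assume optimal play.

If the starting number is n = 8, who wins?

Build the W/L table. Terminal = L. A non-terminal position is W if it has a move to some L; otherwise it is L.
n=0: no move → L
n=1: W (go to 0, an L position)
n=2: W (go to 0, an L position)
n=3: W (go to 0, an L position)
n=4: L (options 2(W), 3(W) are all W)
n=5: W (go to 0, an L position)
n=6: W (go to 4, an L position)
n=7: W (go to 0, an L position)
n=8: L (options 6(W), 7(W) are all W)
The starting position 8 is L: whatever Maya does, the opponent receives a W position.

Noah wins.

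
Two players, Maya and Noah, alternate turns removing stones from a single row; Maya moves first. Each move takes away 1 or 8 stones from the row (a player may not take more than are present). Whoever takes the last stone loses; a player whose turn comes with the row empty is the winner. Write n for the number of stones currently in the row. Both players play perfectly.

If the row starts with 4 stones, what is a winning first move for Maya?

Remove 1, leaving 3.

Use the standard recursion: the mover wins at a terminal position; elsewhere, the mover wins exactly when some move hands the opponent an L position.
n=0: no move; the opponent has just taken the last stone and therefore loses → W
n=1: the only move is to 0(W), a W ⇒ L
n=2: can move to 1, which is L ⇒ W
n=3: the only move is to 2(W), a W ⇒ L
n=4: can move to 3, which is L ⇒ W
From 4, the L positions reachable in one move are: 3.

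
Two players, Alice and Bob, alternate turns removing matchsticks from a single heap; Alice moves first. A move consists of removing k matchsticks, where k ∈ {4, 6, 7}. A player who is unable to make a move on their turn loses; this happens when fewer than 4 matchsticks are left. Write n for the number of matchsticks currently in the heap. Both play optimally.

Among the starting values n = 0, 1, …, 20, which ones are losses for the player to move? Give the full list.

0, 1, 2, 3, 11, 12, 13, 14

Build the W/L table. Terminal = L. A non-terminal position is W if it has a move to some L; otherwise it is L.
n=0: no move → L
n=1: no move → L
n=2: no move → L
n=3: no move → L
n=4: reaches L-position 0 → W
n=5: reaches L-position 1 → W
n=6: reaches L-position 2 → W
n=7: reaches L-position 3 → W
n=8: reaches L-position 2 → W
n=9: reaches L-position 3 → W
n=10: reaches L-position 3 → W
n=11: only reaches 7(W), 5(W), 4(W), all W → L
n=12: only reaches 8(W), 6(W), 5(W), all W → L
n=13: only reaches 9(W), 7(W), 6(W), all W → L
n=14: only reaches 10(W), 8(W), 7(W), all W → L
n=15: reaches L-position 11 → W
n=16: reaches L-position 12 → W
n=17: reaches L-position 13 → W
n=18: reaches L-position 14 → W
n=19: reaches L-position 13 → W
n=20: reaches L-position 14 → W
The losing starting values of n are exactly the entries labelled L in this table (8 of them).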